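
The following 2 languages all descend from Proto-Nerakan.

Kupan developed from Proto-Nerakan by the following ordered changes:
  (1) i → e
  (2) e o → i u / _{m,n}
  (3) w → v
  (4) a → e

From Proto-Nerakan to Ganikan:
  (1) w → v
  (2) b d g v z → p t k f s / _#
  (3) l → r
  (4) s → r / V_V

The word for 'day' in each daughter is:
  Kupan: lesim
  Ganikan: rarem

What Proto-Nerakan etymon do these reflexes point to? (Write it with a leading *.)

Position 3: Kupan has s, Ganikan has r. Kupan preserves s here (none of its changes turn any other segment into s), so the proto-segment is *s.
Position 4: Kupan has i, Ganikan has e. Ganikan preserves e here (none of its changes turn any other segment into e), so the proto-segment is *e.
Continuing position by position gives *lasem; check it forward:
Kupan: start from *lasem.
  rule 1: no change — lasem
  rule 2 (pre-nasal raising): lasem → lasim
  rule 3: no change — lasim
  rule 4 (vowel merger): lasim → lesim
  ⇒ Kupan lesim
Ganikan: start from *lasem.
  rule 1: no change — lasem
  rule 2: no change — lasem
  rule 3 (unconditioned shift): lasem → rasem
  rule 4 (rhotacism): rasem → rarem
  ⇒ Ganikan rarem
*lasem is the unique common source.

*lasem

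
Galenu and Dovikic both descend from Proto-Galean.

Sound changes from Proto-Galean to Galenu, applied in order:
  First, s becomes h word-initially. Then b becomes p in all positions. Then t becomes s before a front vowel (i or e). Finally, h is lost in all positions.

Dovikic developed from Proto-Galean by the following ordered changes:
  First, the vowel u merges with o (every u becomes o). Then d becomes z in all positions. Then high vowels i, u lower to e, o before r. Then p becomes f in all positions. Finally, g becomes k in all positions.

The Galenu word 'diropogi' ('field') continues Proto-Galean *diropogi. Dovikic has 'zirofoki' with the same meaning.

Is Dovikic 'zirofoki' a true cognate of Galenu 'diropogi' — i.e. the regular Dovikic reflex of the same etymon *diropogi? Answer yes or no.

no

Derive the expected Dovikic reflex of *diropogi:
Dovikic: start from *diropogi.
  rule 1: no change — diropogi
  rule 2 (unconditioned shift): diropogi → ziropogi
  rule 3 (pre-rhotic lowering): ziropogi → zeropogi
  rule 4 (unconditioned shift): zeropogi → zerofogi
  rule 5 (unconditioned shift): zerofogi → zerofoki
  ⇒ Dovikic zerofoki
The regular Dovikic reflex would be 'zerofoki', but the attested form is 'zirofoki'. The correspondence is irregular, so they are not cognates (the Dovikic form has a different source).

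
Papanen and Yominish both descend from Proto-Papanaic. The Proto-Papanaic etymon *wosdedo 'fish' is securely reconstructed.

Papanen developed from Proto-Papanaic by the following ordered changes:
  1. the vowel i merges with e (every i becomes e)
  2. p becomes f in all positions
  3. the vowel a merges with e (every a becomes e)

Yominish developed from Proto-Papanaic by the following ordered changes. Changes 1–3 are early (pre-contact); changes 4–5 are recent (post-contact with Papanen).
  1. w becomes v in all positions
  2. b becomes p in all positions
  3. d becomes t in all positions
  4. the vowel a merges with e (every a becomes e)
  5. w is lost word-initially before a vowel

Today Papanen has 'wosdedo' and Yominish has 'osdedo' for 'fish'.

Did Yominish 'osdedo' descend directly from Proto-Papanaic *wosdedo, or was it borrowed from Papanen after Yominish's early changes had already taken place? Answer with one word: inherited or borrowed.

borrowed

If inherited, *wosdedo would pass through all of Yominish's changes:
Yominish: *wosdedo > vosdedo > vosteto  (by unconditioned shift, unconditioned shift)
If borrowed from Papanen 'wosdedo' after the early changes, it would undergo only the recent ones:
  rule 4 (vowel merger): no change (wosdedo)
  rule 5 (glide loss): wosdedo → osdedo
  ⇒ as a loan: osdedo
Yominish 'osdedo' matches the loan outcome 'osdedo', not the inherited 'vosteto' — it skipped the early Yominish changes, so it was borrowed from Papanen.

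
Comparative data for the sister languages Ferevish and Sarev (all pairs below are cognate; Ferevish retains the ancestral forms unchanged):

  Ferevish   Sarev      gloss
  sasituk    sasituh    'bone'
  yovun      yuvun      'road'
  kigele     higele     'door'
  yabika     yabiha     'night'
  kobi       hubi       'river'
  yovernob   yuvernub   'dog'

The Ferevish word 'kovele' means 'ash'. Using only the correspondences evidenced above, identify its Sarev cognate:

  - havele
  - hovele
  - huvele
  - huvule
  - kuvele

huvele

kobi ~ hubi — Ferevish k corresponds to Sarev h word-initially before a back vowel.
yovun ~ yuvun, yovernob ~ yuvernub — Ferevish o corresponds to Sarev u after a consonant, before a labial obstruent.
Applying these to Ferevish 'kovele':
  kovele → hovele   (k→h word-initially before a back vowel)
  hovele → huvele   (o→u after a consonant, before a labial obstruent)
So the Sarev cognate is 'huvele'.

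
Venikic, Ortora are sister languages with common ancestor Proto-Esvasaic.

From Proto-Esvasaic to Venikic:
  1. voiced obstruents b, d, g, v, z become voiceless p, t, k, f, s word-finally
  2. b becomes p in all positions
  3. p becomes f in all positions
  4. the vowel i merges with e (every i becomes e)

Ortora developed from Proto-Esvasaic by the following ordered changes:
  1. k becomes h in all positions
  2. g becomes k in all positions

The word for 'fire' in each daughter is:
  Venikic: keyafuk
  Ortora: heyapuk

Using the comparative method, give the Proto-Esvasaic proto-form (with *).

*keyapug

Position 5: Venikic has f, Ortora has p. Ortora preserves p here (none of its changes turn any other segment into p), so the proto-segment is *p.
Position 1: Venikic has k, Ortora has h. Taking the neighbouring segments as reconstructed: Venikic k can only go back to *k; Ortora h could go back to *k or *h — the one source consistent with every daughter is *k.
Continuing position by position gives *keyapug; check it forward:
Venikic: *keyapug
  keyapug → keyapuk   [final devoicing]
  keyapuk (rule 2 does not apply)
  keyapuk → keyafuk   [unconditioned shift]
  keyafuk (rule 4 does not apply)
  giving Venikic keyafuk.
Ortora: *keyapug > heyapug > heyapuk  (by unconditioned shift, unconditioned shift)
Only *keyapug yields all of Venikic keyafuk, Ortora heyapuk.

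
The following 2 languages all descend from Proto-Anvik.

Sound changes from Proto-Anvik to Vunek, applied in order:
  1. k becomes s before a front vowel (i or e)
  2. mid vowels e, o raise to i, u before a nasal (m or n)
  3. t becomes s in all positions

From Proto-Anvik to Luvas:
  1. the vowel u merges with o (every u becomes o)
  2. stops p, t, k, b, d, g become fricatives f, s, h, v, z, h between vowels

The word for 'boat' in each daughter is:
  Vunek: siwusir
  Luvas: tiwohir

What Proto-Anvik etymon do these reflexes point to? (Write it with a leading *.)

Position 1: Vunek has s, Luvas has t. Luvas preserves t here (none of its changes turn any other segment into t), so the proto-segment is *t.
Position 4: Vunek has u, Luvas has o. Taking the neighbouring segments as reconstructed: Vunek u can only go back to *u; Luvas o could go back to *o or *u — the one source consistent with every daughter is *u.
Continuing position by position gives *tiwukir; check it forward:
Vunek: start from *tiwukir.
  rule 1 (palatalisation): tiwukir → tiwusir
  rule 2: no change — tiwusir
  rule 3 (unconditioned shift): tiwusir → siwusir
  ⇒ Vunek siwusir
Luvas: start from *tiwukir.
  rule 1 (vowel merger): tiwukir → tiwokir
  rule 2 (intervocalic lenition): tiwokir → tiwohir
  ⇒ Luvas tiwohir
*tiwukir is the unique common source.

*tiwukir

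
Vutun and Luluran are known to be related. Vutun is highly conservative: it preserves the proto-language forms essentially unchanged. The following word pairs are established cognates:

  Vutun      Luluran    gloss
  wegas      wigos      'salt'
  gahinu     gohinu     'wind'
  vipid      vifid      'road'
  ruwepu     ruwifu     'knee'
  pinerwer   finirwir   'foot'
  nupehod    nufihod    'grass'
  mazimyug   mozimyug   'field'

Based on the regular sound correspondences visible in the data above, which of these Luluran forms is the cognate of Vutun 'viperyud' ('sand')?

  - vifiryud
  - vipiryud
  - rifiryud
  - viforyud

vifiryud

nupehod ~ nufihod — Vutun p corresponds to Luluran f between vowels (before a front vowel).
pinerwer ~ finirwir — Vutun e corresponds to Luluran i after a consonant, before r.
Applying these to Vutun 'viperyud':
  viperyud → viferyud   (p→f between vowels (before a front vowel))
  viferyud → vifiryud   (e→i after a consonant, before r)
So the Luluran cognate is 'vifiryud'.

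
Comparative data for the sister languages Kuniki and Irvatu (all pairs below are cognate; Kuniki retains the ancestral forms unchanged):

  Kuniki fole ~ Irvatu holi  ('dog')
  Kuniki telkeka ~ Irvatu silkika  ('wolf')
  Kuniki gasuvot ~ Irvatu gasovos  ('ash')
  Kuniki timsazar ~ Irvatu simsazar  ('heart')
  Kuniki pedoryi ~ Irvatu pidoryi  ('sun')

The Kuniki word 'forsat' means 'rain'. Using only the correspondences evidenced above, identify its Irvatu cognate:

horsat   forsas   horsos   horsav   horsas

fole ~ holi — Kuniki f corresponds to Irvatu h word-initially before a back vowel.
gasuvot ~ gasovos — Kuniki t corresponds to Irvatu s word-finally.
Applying these to Kuniki 'forsat':
  forsat → horsat   (f→h word-initially before a back vowel)
  horsat → horsas   (t→s word-finally)
So the Irvatu cognate is 'horsas'.

horsas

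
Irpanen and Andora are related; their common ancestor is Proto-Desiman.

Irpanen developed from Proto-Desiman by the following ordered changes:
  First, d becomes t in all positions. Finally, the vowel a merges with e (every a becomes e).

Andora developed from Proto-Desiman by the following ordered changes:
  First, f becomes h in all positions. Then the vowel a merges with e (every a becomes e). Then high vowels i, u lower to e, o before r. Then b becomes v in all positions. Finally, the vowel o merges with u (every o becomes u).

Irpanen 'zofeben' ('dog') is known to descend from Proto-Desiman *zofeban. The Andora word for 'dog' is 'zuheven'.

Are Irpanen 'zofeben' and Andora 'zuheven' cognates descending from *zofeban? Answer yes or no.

yes

Derive the expected Andora reflex of *zofeban:
Andora: *zofeban > zoheban > zoheben > zoheven > zuheven  (by unconditioned shift, vowel merger, unconditioned shift, vowel merger)
Andora 'zuheven' matches the regular reflex exactly, so the pair is cognate.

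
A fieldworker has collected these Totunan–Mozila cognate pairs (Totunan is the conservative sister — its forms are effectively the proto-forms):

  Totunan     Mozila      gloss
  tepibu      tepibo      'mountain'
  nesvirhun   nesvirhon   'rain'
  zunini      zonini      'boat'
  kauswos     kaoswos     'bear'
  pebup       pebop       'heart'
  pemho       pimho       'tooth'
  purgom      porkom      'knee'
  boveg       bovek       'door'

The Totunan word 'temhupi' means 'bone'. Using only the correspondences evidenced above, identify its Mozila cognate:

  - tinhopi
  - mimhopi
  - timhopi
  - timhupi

timhopi

pemho ~ pimho — Totunan e corresponds to Mozila i after a consonant, before a nasal.
pebup ~ pebop — Totunan u corresponds to Mozila o after a consonant, before a labial obstruent.
Applying these to Totunan 'temhupi':
  temhupi → timhupi   (e→i after a consonant, before a nasal)
  timhupi → timhopi   (u→o after a consonant, before a labial obstruent)
So the Mozila cognate is 'timhopi'.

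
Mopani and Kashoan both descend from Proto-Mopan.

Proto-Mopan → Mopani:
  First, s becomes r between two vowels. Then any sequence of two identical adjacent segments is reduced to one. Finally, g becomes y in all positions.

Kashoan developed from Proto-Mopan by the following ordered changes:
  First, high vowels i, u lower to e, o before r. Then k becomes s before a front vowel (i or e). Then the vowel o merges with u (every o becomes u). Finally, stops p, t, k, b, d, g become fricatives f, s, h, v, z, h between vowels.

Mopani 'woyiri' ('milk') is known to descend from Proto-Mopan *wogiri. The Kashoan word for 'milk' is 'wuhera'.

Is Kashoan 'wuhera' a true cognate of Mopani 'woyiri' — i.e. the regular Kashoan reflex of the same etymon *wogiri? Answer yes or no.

no

Derive the expected Kashoan reflex of *wogiri:
Kashoan: *wogiri > wogeri > wugeri > wuheri  (by pre-rhotic lowering, vowel merger, intervocalic lenition)
The regular Kashoan reflex would be 'wuheri', but the attested form is 'wuhera'. The correspondence is irregular, so they are not cognates (the Kashoan form has a different source).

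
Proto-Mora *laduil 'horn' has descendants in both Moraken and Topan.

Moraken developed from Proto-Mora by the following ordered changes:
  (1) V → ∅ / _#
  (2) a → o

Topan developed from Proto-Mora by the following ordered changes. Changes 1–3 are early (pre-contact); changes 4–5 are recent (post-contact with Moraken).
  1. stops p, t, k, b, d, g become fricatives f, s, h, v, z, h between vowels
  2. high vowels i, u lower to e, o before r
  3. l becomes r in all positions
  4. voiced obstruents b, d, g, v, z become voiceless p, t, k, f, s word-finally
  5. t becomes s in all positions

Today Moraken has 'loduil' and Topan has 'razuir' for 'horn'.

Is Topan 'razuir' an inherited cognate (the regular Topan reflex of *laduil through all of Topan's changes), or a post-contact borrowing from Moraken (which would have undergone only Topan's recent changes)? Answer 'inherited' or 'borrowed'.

inherited

If inherited, *laduil would pass through all of Topan's changes:
Topan: *laduil > lazuil > razuir  (by intervocalic lenition, unconditioned shift)
If borrowed from Moraken 'loduil' after the early changes, it would undergo only the recent ones:
  rule 4 (final devoicing): no change (loduil)
  rule 5 (unconditioned shift): no change (loduil)
  ⇒ as a loan: loduil
Topan 'razuir' matches the inherited outcome exactly, so it is an inherited cognate, not a loan.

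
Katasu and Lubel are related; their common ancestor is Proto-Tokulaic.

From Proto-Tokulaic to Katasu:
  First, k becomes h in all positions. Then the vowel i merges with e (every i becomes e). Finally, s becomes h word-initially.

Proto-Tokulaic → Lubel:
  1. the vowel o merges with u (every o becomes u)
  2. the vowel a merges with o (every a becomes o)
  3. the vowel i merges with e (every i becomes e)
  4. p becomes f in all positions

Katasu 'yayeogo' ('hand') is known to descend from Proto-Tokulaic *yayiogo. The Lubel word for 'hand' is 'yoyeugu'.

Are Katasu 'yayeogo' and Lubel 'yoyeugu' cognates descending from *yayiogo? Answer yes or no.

Derive the expected Lubel reflex of *yayiogo:
Lubel: start from *yayiogo.
  rule 1 (vowel merger): yayiogo → yayiugu
  rule 2 (vowel merger): yayiugu → yoyiugu
  rule 3 (vowel merger): yoyiugu → yoyeugu
  rule 4: no change — yoyeugu
  ⇒ Lubel yoyeugu
Lubel 'yoyeugu' matches the regular reflex exactly, so the pair is cognate.

yes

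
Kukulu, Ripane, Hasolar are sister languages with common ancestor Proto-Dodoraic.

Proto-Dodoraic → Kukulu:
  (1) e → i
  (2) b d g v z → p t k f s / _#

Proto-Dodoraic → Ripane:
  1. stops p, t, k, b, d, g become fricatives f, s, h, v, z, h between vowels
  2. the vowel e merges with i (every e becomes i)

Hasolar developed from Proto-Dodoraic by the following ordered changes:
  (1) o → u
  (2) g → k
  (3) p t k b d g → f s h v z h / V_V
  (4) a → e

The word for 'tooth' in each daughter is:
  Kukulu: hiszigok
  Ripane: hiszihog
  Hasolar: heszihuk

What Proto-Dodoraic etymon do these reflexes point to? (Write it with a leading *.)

Position 8: Kukulu has k, Ripane has g, Hasolar has k. Ripane preserves g here (none of its changes turn any other segment into g), so the proto-segment is *g.
Position 7: Kukulu has o, Ripane has o, Hasolar has u. Kukulu preserves o here (none of its changes turn any other segment into o), so the proto-segment is *o.
Verify the candidate proto-form against each daughter:
Kukulu: *heszigog > hiszigog > hiszigok  (by vowel merger, final devoicing)
Ripane: start from *heszigog.
  rule 1 (intervocalic lenition): heszigog → heszihog
  rule 2 (vowel merger): heszihog → hiszihog
  ⇒ Ripane hiszihog
Hasolar: *heszigog > heszigug > heszikuk > heszihuk  (by vowel merger, unconditioned shift, intervocalic lenition)
*heszigog is the unique common source.

*heszigog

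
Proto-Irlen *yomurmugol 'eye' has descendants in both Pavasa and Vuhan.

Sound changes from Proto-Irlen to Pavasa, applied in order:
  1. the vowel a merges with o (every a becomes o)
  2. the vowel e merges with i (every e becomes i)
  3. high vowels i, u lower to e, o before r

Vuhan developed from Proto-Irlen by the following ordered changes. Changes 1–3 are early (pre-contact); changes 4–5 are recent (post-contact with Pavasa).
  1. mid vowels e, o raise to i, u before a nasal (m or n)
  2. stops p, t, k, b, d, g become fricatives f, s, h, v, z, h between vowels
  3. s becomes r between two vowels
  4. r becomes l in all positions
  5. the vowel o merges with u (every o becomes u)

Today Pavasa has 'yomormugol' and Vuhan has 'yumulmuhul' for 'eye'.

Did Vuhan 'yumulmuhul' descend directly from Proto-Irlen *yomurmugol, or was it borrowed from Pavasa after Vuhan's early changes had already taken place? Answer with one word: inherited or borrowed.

inherited

If inherited, *yomurmugol would pass through all of Vuhan's changes:
Vuhan: *yomurmugol
  yomurmugol → yumurmugol   [pre-nasal raising]
  yumurmugol → yumurmuhol   [intervocalic lenition]
  yumurmuhol (rule 3 does not apply)
  yumurmuhol → yumulmuhol   [unconditioned shift]
  yumulmuhol → yumulmuhul   [vowel merger]
  giving Vuhan yumulmuhul.
If borrowed from Pavasa 'yomormugol' after the early changes, it would undergo only the recent ones:
  rule 4 (unconditioned shift): yomormugol → yomolmugol
  rule 5 (vowel merger): yomolmugol → yumulmugul
  ⇒ as a loan: yumulmugul
Vuhan 'yumulmuhul' matches the inherited outcome exactly, so it is an inherited cognate, not a loan.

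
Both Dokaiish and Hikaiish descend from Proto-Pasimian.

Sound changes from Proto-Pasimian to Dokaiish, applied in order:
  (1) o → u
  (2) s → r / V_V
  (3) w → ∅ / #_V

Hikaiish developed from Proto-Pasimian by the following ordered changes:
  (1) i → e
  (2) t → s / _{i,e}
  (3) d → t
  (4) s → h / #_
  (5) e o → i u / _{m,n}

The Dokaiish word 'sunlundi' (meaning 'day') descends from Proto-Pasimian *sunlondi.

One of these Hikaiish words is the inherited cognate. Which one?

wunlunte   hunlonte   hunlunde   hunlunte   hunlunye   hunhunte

hunlunte

Hikaiish: start from *sunlondi.
  rule 1 (vowel merger): sunlondi → sunlonde
  rule 2: no change — sunlonde
  rule 3 (unconditioned shift): sunlonde → sunlonte
  rule 4 (debuccalisation): sunlonte → hunlonte
  rule 5 (pre-nasal raising): hunlonte → hunlunte
  ⇒ Hikaiish hunlunte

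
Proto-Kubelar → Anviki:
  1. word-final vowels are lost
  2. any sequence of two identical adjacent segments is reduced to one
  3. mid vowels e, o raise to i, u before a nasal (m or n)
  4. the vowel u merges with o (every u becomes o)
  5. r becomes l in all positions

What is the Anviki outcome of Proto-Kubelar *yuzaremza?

yozalimz

Anviki: start from *yuzaremza.
  rule 1 (apocope): yuzaremza → yuzaremz
  rule 2: no change — yuzaremz
  rule 3 (pre-nasal raising): yuzaremz → yuzarimz
  rule 4 (vowel merger): yuzarimz → yozarimz
  rule 5 (unconditioned shift): yozarimz → yozalimz
  ⇒ Anviki yozalimz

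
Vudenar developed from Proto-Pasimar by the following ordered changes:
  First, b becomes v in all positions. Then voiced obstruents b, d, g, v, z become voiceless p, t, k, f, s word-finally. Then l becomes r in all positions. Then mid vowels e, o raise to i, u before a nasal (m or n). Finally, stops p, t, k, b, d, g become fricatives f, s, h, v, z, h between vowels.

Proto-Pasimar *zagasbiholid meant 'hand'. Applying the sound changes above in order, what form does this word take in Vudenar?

zahasvihorit

Vudenar: *zagasbiholid
  zagasbiholid → zagasviholid   [unconditioned shift]
  zagasviholid → zagasviholit   [final devoicing]
  zagasviholit → zagasvihorit   [unconditioned shift]
  zagasvihorit (rule 4 does not apply)
  zagasvihorit → zahasvihorit   [intervocalic lenition]
  giving Vudenar zahasvihorit.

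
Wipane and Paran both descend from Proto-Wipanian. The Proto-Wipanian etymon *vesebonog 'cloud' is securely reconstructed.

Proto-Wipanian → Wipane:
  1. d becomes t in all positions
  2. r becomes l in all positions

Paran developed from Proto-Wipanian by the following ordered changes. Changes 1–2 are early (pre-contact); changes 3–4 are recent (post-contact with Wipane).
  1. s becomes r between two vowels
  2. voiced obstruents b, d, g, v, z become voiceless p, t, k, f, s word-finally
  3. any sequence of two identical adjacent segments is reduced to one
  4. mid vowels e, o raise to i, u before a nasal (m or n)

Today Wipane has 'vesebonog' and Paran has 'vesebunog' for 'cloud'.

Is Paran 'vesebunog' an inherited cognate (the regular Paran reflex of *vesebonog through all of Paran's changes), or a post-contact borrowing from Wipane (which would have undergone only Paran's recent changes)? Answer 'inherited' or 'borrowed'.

borrowed

If inherited, *vesebonog would pass through all of Paran's changes:
Paran: start from *vesebonog.
  rule 1 (rhotacism): vesebonog → verebonog
  rule 2 (final devoicing): verebonog → verebonok
  rule 3: no change — verebonok
  rule 4 (pre-nasal raising): verebonok → verebunok
  ⇒ Paran verebunok
If borrowed from Wipane 'vesebonog' after the early changes, it would undergo only the recent ones:
  rule 3 (degemination): no change (vesebonog)
  rule 4 (pre-nasal raising): vesebonog → vesebunog
  ⇒ as a loan: vesebunog
Paran 'vesebunog' matches the loan outcome 'vesebunog', not the inherited 'verebunok' — it skipped the early Paran changes, so it was borrowed from Wipane.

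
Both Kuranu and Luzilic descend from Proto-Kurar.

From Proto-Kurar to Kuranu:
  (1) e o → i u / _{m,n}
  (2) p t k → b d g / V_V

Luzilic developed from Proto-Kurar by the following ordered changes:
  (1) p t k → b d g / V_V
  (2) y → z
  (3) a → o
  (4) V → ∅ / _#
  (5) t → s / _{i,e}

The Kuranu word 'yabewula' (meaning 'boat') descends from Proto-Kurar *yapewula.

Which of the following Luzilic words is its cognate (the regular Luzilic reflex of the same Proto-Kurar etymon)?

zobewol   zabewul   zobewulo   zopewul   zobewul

Luzilic: *yapewula > yabewula > zabewula > zobewulo > zobewul  (by intervocalic voicing, unconditioned shift, vowel merger, apocope)
The other candidates each miss or misapply at least one Luzilic change.

zobewul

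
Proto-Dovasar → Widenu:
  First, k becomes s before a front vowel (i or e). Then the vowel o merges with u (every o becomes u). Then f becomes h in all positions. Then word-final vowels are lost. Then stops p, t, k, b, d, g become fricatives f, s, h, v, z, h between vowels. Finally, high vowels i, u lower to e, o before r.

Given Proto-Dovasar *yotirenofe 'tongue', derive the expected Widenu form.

yuserenuh

Widenu: *yotirenofe
  yotirenofe (rule 1 does not apply)
  yotirenofe → yutirenufe   [vowel merger]
  yutirenufe → yutirenuhe   [unconditioned shift]
  yutirenuhe → yutirenuh   [apocope]
  yutirenuh → yusirenuh   [intervocalic lenition]
  yusirenuh → yuserenuh   [pre-rhotic lowering]
  giving Widenu yuserenuh.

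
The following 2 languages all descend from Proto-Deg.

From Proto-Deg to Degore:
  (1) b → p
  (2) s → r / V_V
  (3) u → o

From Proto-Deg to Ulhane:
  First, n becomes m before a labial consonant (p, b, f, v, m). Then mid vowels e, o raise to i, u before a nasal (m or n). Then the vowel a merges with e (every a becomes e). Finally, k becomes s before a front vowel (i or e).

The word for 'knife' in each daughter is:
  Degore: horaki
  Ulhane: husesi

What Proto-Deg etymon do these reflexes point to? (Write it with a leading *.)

*husaki

Position 2: Degore has o, Ulhane has u. Taking the neighbouring segments as reconstructed: Degore o could go back to *o or *u; Ulhane u can only go back to *u — the one source consistent with every daughter is *u.
Position 5: Degore has k, Ulhane has s. Degore preserves k here (none of its changes turn any other segment into k), so the proto-segment is *k.
This points to *husaki. Verify forward in each daughter:
Degore: *husaki
  husaki (rule 1 does not apply)
  husaki → huraki   [rhotacism]
  huraki → horaki   [vowel merger]
  giving Degore horaki.
Ulhane: *husaki > huseki > husesi  (by vowel merger, palatalisation)
*husaki is the unique common source.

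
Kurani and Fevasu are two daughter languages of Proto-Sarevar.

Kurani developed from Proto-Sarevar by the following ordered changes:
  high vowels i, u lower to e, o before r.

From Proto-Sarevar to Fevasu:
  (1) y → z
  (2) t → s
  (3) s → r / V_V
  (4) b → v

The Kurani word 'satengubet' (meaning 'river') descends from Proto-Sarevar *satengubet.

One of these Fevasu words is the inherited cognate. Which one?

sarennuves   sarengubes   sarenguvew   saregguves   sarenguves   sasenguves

sarenguves

Fevasu: *satengubet > sasengubes > sarengubes > sarenguves  (by unconditioned shift, rhotacism, unconditioned shift)
Only 'sarenguves' matches the regular Fevasu development of *satengubet.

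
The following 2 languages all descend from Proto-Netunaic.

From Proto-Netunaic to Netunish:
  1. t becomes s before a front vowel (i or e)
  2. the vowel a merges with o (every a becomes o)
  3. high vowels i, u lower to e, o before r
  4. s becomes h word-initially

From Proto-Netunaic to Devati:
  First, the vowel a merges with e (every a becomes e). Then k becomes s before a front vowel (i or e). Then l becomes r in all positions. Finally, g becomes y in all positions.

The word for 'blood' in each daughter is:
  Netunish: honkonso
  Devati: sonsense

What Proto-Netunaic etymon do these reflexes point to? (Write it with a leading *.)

*sonkansa

Position 4: Netunish has k, Devati has s. Netunish preserves k here (none of its changes turn any other segment into k), so the proto-segment is *k.
Position 1: Netunish has h, Devati has s. Taking the neighbouring segments as reconstructed: Netunish h could go back to *s or *h; Devati s can only go back to *s — the one source consistent with every daughter is *s.
This points to *sonkansa. Verify forward in each daughter:
Netunish: start from *sonkansa.
  rule 1: no change — sonkansa
  rule 2 (vowel merger): sonkansa → sonkonso
  rule 3: no change — sonkonso
  rule 4 (debuccalisation): sonkonso → honkonso
  ⇒ Netunish honkonso
Devati: *sonkansa > sonkense > sonsense  (by vowel merger, palatalisation)
*sonkansa is the unique common source.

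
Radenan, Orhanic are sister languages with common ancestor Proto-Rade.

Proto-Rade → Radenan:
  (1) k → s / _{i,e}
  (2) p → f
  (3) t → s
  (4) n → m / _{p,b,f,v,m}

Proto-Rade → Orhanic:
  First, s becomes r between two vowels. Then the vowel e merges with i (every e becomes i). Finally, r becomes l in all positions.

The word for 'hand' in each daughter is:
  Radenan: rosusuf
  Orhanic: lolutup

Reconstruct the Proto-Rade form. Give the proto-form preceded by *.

Position 7: Radenan has f, Orhanic has p. Orhanic preserves p here (none of its changes turn any other segment into p), so the proto-segment is *p.
Position 3: Radenan has s, Orhanic has l. Taking the neighbouring segments as reconstructed: Radenan s could go back to *t or *s; Orhanic l could go back to *s or *l or *r — the one source consistent with every daughter is *s.
Position 1: Radenan has r, Orhanic has l. Radenan preserves r here (none of its changes turn any other segment into r), so the proto-segment is *r.
Continuing position by position gives *rosutup; check it forward:
Radenan: *rosutup > rosutuf > rosusuf  (by unconditioned shift, unconditioned shift)
Orhanic: start from *rosutup.
  rule 1 (rhotacism): rosutup → rorutup
  rule 2: no change — rorutup
  rule 3 (unconditioned shift): rorutup → lolutup
  ⇒ Orhanic lolutup
Only *rosutup yields all of Radenan rosusuf, Orhanic lolutup.

*rosutup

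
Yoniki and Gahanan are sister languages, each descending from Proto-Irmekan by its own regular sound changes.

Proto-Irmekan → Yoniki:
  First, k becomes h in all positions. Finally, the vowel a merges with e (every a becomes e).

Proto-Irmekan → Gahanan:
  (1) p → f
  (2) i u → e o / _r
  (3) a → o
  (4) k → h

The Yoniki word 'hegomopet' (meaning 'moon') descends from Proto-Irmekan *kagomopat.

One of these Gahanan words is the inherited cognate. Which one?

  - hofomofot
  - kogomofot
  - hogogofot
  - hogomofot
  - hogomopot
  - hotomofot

Gahanan: *kagomopat > kagomofat > kogomofot > hogomofot  (by unconditioned shift, vowel merger, unconditioned shift)
Only 'hogomofot' matches the regular Gahanan development of *kagomopat.

hogomofot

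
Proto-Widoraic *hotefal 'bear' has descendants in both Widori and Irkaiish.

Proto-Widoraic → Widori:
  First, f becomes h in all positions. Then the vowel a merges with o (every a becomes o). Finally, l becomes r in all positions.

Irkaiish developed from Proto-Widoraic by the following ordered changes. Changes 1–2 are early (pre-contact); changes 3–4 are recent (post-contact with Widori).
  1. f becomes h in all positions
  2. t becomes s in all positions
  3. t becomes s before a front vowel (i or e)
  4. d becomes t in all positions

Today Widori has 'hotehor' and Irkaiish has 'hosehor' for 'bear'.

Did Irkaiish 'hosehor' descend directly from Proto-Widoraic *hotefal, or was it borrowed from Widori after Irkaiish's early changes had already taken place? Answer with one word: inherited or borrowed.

If inherited, *hotefal would pass through all of Irkaiish's changes:
Irkaiish: *hotefal
  hotefal → hotehal   [unconditioned shift]
  hotehal → hosehal   [unconditioned shift]
  hosehal (rule 3 does not apply)
  hosehal (rule 4 does not apply)
  giving Irkaiish hosehal.
If borrowed from Widori 'hotehor' after the early changes, it would undergo only the recent ones:
  rule 3 (palatalisation): hotehor → hosehor
  rule 4 (unconditioned shift): no change (hosehor)
  ⇒ as a loan: hosehor
Irkaiish 'hosehor' matches the loan outcome 'hosehor', not the inherited 'hosehal' — it skipped the early Irkaiish changes, so it was borrowed from Widori.

borrowed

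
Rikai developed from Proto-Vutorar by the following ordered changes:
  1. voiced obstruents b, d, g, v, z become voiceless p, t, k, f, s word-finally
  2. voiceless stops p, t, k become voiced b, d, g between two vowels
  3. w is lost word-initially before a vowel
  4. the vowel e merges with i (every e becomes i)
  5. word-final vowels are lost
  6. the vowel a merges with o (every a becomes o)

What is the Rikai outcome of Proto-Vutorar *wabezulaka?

Rikai: *wabezulaka > wabezulaga > abezulaga > abizulaga > abizulag > obizulog  (by intervocalic voicing, glide loss, vowel merger, apocope, vowel merger)

obizulog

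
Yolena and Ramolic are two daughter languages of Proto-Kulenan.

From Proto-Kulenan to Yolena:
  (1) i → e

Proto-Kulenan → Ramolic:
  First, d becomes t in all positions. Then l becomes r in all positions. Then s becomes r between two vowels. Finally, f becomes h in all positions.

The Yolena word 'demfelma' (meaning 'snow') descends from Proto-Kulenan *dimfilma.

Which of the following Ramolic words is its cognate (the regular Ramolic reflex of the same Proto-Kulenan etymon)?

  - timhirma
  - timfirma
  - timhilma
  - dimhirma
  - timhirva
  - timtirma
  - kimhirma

Ramolic: *dimfilma > timfilma > timfirma > timhirma  (by unconditioned shift, unconditioned shift, unconditioned shift)
Only 'timhirma' matches the regular Ramolic development of *dimfilma.

timhirma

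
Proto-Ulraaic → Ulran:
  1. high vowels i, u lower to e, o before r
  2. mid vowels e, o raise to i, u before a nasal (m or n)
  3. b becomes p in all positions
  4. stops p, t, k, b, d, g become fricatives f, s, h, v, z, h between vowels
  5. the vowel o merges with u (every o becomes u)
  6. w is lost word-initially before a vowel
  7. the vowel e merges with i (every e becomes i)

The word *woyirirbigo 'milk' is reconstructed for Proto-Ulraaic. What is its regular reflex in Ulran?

uyirirpihu

Ulran: start from *woyirirbigo.
  rule 1 (pre-rhotic lowering): woyirirbigo → woyererbigo
  rule 2: no change — woyererbigo
  rule 3 (unconditioned shift): woyererbigo → woyererpigo
  rule 4 (intervocalic lenition): woyererpigo → woyererpiho
  rule 5 (vowel merger): woyererpiho → wuyererpihu
  rule 6 (glide loss): wuyererpihu → uyererpihu
  rule 7 (vowel merger): uyererpihu → uyirirpihu
  ⇒ Ulran uyirirpihu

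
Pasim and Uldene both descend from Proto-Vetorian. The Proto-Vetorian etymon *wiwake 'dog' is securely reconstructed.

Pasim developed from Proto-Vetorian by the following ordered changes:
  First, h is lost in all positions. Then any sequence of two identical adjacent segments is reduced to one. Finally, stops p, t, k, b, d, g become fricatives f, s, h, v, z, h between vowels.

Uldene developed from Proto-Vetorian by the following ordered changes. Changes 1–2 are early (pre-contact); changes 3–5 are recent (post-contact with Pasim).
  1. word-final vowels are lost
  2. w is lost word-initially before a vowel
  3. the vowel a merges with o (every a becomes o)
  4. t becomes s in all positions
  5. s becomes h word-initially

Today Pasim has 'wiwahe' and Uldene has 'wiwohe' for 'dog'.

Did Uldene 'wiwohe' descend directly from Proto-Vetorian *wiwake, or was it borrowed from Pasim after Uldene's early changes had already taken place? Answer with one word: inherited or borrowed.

borrowed

If inherited, *wiwake would pass through all of Uldene's changes:
Uldene: *wiwake > wiwak > iwak > iwok  (by apocope, glide loss, vowel merger)
If borrowed from Pasim 'wiwahe' after the early changes, it would undergo only the recent ones:
  rule 3 (vowel merger): wiwahe → wiwohe
  rule 4 (unconditioned shift): no change (wiwohe)
  rule 5 (debuccalisation): no change (wiwohe)
  ⇒ as a loan: wiwohe
Uldene 'wiwohe' matches the loan outcome 'wiwohe', not the inherited 'iwok' — it skipped the early Uldene changes, so it was borrowed from Pasim.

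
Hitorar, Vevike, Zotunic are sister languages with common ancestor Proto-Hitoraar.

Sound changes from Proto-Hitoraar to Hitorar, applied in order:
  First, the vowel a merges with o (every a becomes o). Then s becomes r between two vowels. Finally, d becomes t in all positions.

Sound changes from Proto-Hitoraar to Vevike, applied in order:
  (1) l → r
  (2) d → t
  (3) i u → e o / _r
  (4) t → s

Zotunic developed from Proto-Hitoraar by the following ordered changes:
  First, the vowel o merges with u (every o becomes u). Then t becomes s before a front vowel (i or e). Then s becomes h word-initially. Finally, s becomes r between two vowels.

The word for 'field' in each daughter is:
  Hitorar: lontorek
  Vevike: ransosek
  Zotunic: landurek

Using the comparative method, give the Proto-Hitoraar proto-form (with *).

Position 5: Hitorar has o, Vevike has o, Zotunic has u. Taking the neighbouring segments as reconstructed: Hitorar o could go back to *a or *o; Vevike o can only go back to *o; Zotunic u could go back to *o or *u — the one source consistent with every daughter is *o.
Position 6: Hitorar has r, Vevike has s, Zotunic has r. Taking the neighbouring segments as reconstructed: Hitorar r could go back to *s or *r; Vevike s could go back to *t or *d or *s; Zotunic r could go back to *t or *s or *r — the one source consistent with every daughter is *s.
Position 2: Hitorar has o, Vevike has a, Zotunic has a. Vevike preserves a here (none of its changes turn any other segment into a), so the proto-segment is *a.
This points to *landosek. Verify forward in each daughter:
Hitorar: *landosek
  landosek → londosek   [vowel merger]
  londosek → londorek   [rhotacism]
  londorek → lontorek   [unconditioned shift]
  giving Hitorar lontorek.
Vevike: start from *landosek.
  rule 1 (unconditioned shift): landosek → randosek
  rule 2 (unconditioned shift): randosek → rantosek
  rule 3: no change — rantosek
  rule 4 (unconditioned shift): rantosek → ransosek
  ⇒ Vevike ransosek
Zotunic: *landosek > landusek > landurek  (by vowel merger, rhotacism)
*landosek is the unique common source.

*landosek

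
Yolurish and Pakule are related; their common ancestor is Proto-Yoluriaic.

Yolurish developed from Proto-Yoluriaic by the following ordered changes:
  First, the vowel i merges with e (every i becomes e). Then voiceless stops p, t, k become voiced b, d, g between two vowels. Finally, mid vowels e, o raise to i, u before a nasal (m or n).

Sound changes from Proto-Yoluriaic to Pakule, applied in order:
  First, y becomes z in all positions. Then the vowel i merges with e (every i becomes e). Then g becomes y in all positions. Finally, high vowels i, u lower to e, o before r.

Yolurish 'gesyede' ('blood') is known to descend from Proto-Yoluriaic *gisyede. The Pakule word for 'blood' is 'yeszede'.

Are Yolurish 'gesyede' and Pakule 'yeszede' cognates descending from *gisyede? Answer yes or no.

yes

Derive the expected Pakule reflex of *gisyede:
Pakule: *gisyede > giszede > geszede > yeszede  (by unconditioned shift, vowel merger, unconditioned shift)
Pakule 'yeszede' matches the regular reflex exactly, so the pair is cognate.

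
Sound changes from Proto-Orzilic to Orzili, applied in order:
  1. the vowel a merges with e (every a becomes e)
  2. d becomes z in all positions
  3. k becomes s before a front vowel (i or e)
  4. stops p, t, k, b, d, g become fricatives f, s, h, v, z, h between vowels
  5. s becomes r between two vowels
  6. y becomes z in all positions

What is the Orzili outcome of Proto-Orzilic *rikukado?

rihurezo

Orzili: *rikukado
  rikukado → rikukedo   [vowel merger]
  rikukedo → rikukezo   [unconditioned shift]
  rikukezo → rikusezo   [palatalisation]
  rikusezo → rihusezo   [intervocalic lenition]
  rihusezo → rihurezo   [rhotacism]
  rihurezo (rule 6 does not apply)
  giving Orzili rihurezo.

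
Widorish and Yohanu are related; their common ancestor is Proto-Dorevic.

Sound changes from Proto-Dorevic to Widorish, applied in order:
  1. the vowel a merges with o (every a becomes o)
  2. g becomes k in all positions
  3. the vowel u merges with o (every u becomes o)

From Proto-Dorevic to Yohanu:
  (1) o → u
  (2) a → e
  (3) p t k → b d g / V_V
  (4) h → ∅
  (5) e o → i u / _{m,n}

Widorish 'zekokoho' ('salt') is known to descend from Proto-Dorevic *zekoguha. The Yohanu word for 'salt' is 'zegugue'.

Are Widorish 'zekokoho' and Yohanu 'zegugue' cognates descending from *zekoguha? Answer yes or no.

yes

Derive the expected Yohanu reflex of *zekoguha:
Yohanu: *zekoguha > zekuguha > zekuguhe > zeguguhe > zegugue  (by vowel merger, vowel merger, intervocalic voicing, h-loss)
Yohanu 'zegugue' matches the regular reflex exactly, so the pair is cognate.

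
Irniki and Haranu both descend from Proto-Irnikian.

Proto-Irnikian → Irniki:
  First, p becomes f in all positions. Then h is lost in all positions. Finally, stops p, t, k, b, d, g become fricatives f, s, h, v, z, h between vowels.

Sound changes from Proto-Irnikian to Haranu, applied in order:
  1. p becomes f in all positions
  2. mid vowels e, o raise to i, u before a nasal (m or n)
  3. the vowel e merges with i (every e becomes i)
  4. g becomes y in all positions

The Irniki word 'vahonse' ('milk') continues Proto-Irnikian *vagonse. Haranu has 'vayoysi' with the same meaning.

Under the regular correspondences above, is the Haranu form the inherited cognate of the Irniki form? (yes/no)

Derive the expected Haranu reflex of *vagonse:
Haranu: *vagonse > vagunse > vagunsi > vayunsi  (by pre-nasal raising, vowel merger, unconditioned shift)
The regular Haranu reflex would be 'vayunsi', but the attested form is 'vayoysi'. The correspondence is irregular, so they are not cognates (the Haranu form has a different source).

no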